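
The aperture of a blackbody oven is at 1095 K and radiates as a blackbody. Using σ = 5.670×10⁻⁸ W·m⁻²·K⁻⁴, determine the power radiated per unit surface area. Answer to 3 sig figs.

Stefan–Boltzmann: I = σT⁴ = 5.670×10⁻⁸ × (1095)⁴ = 8.15×10⁴ W/m².

I ≈ 8.15×10⁴ W/m²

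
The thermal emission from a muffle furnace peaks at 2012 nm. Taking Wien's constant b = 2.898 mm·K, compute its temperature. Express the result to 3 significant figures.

Wien's law gives T = b/λ_max = (2.898×10⁻³ m·K)/(2.012×10⁻⁶ m) = 1.44×10³ K.

T ≈ 1.44×10³ K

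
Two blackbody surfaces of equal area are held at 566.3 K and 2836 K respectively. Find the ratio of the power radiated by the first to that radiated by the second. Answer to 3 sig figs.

P₁/P₂ ≈ 1.59×10⁻³

With equal areas, P₁/P₂ = (T₁/T₂)⁴ = (566.3/2836)⁴ = 1.59×10⁻³.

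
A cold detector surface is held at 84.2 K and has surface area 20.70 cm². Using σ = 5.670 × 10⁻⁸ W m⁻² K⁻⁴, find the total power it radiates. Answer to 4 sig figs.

P ≈ 5.899×10⁻³ W

Area A = 20.70 cm² = 2.070×10⁻³ m².
P = σAT⁴ = 5.670×10⁻⁸ × 2.070×10⁻³ × (84.2)⁴ = 5.899×10⁻³ W.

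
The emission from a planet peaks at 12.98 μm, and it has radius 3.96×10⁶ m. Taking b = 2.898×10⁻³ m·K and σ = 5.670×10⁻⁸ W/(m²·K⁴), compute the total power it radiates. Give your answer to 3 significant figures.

P ≈ 2.78×10¹⁶ W

Wien's law: T = b/λ_max = 2.898×10⁻³/1.298×10⁻⁵ = 223.267 K.
Surface area A = 4πR² = 4π(3.96×10⁶ m)² = 1.97061×10¹⁴ m².
Then P = σAT⁴ = 5.670×10⁻⁸×1.97061×10¹⁴×(223.267)⁴ = 2.78×10¹⁶ W.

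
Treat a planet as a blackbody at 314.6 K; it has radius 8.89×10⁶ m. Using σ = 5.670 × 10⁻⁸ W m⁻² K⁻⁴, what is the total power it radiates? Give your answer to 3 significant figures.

Surface area A = 4πR² = 4π(8.89×10⁶ m)² = 9.93147×10¹⁴ m².
P = σAT⁴ = 5.670×10⁻⁸ × 9.93147×10¹⁴ × (314.6)⁴ = 5.52×10¹⁷ W.

P ≈ 5.52×10¹⁷ W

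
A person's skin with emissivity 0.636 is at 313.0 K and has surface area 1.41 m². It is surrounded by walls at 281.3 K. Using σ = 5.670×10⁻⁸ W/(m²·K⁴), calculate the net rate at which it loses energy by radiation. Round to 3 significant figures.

Net loss ≈ 170 W

Area A = 1.41 m².
Net radiated power P_net = εσA(T⁴ − T₀⁴) = 0.636×5.670×10⁻⁸×1.41×(313.0⁴ − 281.3⁴).
T⁴ − T₀⁴ = 9.59792×10⁹ − 6.26151×10⁹ = 3.33641×10⁹ K⁴, so P_net = 170 W.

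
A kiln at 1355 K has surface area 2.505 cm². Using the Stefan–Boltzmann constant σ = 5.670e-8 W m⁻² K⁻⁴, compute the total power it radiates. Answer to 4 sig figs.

P ≈ 47.88 W

Area A = 2.505 cm² = 2.505×10⁻⁴ m².
P = σAT⁴ = 5.670×10⁻⁸ × 2.505×10⁻⁴ × (1355)⁴ = 47.88 W.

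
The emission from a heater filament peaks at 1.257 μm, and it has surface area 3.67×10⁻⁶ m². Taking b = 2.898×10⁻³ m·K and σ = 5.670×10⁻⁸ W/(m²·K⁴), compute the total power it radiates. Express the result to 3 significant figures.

P ≈ 5.88 W

Wien's law: T = b/λ_max = 2.898×10⁻³/1.257×10⁻⁶ = 2305.49 K.
Area A = 3.67×10⁻⁶ m².
Then P = σAT⁴ = 5.670×10⁻⁸×3.67×10⁻⁶×(2305.49)⁴ = 5.88 W.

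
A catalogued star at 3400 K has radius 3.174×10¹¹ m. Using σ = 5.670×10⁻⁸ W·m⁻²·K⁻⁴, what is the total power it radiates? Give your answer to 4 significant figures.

Surface area A = 4πR² = 4π(3.174×10¹¹ m)² = 1.26597×10²⁴ m².
P = σAT⁴ = 5.670×10⁻⁸ × 1.26597×10²⁴ × (3400)⁴ = 9.592×10³⁰ W.

P ≈ 9.592×10³⁰ W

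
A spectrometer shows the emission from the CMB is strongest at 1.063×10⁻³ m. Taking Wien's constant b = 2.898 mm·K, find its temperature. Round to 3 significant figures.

T ≈ 2.73 K

Wien's law gives T = b/λ_max = (2.898×10⁻³ m·K)/(1.063×10⁻³ m) = 2.73 K.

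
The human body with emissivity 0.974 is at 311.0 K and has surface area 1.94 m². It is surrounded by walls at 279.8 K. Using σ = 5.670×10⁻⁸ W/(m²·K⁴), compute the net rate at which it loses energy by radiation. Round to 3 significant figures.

Net loss ≈ 346 W

Area A = 1.94 m².
Net radiated power P_net = εσA(T⁴ − T₀⁴) = 0.974×5.670×10⁻⁸×1.94×(311.0⁴ − 279.8⁴).
T⁴ − T₀⁴ = 9.35495×10⁹ − 6.12902×10⁹ = 3.22593×10⁹ K⁴, so P_net = 346 W.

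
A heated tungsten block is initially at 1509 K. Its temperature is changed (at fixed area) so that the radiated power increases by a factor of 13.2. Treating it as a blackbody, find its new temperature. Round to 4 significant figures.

P ∝ T⁴, so T₂/T₁ = (P₂/P₁)^(1/4) = (13.2)^(1/4) = 1.90609.
T₂ = 1509 × 1.90609 = 2876 K.

T₂ ≈ 2876 K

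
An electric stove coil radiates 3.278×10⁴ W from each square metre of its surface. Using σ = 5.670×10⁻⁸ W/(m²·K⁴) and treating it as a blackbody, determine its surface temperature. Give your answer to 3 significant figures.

T ≈ 872 K

I = σT⁴, so T = (I/σ)^(1/4) = (3.278×10⁴/(5.670×10⁻⁸))^(1/4) = 872 K.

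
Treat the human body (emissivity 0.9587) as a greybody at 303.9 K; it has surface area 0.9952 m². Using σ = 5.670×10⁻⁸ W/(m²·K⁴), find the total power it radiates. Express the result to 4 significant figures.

P ≈ 461.4 W

Area A = 0.9952 m².
P = εσAT⁴ = 0.9587 × 5.670×10⁻⁸ × 0.9952 × (303.9)⁴ = 461.4 W.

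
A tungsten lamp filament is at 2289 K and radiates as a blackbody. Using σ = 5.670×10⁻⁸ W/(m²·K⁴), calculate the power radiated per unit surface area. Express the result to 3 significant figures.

Stefan–Boltzmann: I = σT⁴ = 5.670×10⁻⁸ × (2289)⁴ = 1.56×10⁶ W/m².

I ≈ 1.56×10⁶ W/m²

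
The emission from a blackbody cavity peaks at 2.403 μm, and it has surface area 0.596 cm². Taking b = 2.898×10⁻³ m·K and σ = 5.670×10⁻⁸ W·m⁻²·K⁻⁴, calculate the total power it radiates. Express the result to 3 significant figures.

P ≈ 7.15 W

Wien's law: T = b/λ_max = 2.898×10⁻³/2.403×10⁻⁶ = 1205.99 K.
Area A = 0.596 cm² = 5.96×10⁻⁵ m².
Then P = σAT⁴ = 5.670×10⁻⁸×5.96×10⁻⁵×(1205.99)⁴ = 7.15 W.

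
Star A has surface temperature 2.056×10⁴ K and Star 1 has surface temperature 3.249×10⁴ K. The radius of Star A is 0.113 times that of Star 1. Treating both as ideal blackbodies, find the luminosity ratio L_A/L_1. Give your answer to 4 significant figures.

L ∝ R²T⁴, so L_A/L_1 = (R_A/R_1)²(T_A/T_1)⁴ = (0.113)² × (2.056×10⁴/3.249×10⁴)⁴ = 0.012769 × 0.160359 = 2.048×10⁻³.

L_A/L_1 ≈ 2.048×10⁻³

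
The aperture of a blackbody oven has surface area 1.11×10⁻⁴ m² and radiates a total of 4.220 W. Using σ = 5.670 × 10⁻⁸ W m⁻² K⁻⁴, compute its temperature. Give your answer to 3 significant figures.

Area A = 1.11×10⁻⁴ m².
P = σAT⁴ ⇒ T = (P/(σA))^(1/4) = (4.220/(5.670×10⁻⁸×1.11×10⁻⁴))^(1/4) = 905 K.

T ≈ 905 K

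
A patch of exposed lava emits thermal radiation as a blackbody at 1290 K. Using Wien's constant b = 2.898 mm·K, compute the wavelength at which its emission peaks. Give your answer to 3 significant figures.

λ_max ≈ 2.25 μm

Wien's displacement law: λ_max = b/T = (2.898×10⁻³ m·K)/(1290 K) = 2.247×10⁻⁶ m.
That is 2.25 μm, in the infrared range.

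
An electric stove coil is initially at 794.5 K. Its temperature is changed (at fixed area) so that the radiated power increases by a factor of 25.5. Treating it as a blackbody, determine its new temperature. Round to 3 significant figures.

P ∝ T⁴, so T₂/T₁ = (P₂/P₁)^(1/4) = (25.5)^(1/4) = 2.24717.
T₂ = 794.5 × 2.24717 = 1.79×10³ K.

T₂ ≈ 1.79×10³ K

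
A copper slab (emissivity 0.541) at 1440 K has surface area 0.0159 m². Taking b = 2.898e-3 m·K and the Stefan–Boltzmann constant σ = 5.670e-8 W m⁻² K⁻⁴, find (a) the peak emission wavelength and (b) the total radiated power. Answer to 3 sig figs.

λ_max ≈ 2.01×10³ nm; P ≈ 2.10×10³ W

(a) λ_max = b/T = 2.898×10⁻³/1440 = 2.012×10⁻⁶ m = 2.01×10³ nm.
Area A = 0.0159 m².
(b) P = εσAT⁴ = 0.541×5.670×10⁻⁸×0.0159×(1440)⁴ = 2.10×10³ W.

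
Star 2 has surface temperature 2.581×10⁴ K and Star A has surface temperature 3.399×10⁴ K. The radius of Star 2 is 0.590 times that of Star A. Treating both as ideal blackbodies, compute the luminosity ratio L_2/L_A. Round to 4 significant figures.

L_2/L_A ≈ 0.1157

L ∝ R²T⁴, so L_2/L_A = (R_2/R_A)²(T_2/T_A)⁴ = (0.590)² × (2.581×10⁴/3.399×10⁴)⁴ = 0.3481 × 0.332466 = 0.1157.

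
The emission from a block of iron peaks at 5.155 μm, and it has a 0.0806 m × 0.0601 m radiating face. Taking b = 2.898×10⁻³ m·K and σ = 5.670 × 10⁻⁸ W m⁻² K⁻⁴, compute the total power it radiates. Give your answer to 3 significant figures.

P ≈ 27.4 W

Wien's law: T = b/λ_max = 2.898×10⁻³/5.155×10⁻⁶ = 562.173 K.
Area A = 0.0806 × 0.0601 = 4.84406×10⁻³ m².
Then P = σAT⁴ = 5.670×10⁻⁸×4.84406×10⁻³×(562.173)⁴ = 27.4 W.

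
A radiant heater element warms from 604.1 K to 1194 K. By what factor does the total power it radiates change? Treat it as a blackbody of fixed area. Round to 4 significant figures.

P₂/P₁ ≈ 15.26

P ∝ T⁴, so P₂/P₁ = (T₂/T₁)⁴ = (1194/604.1)⁴ = (1.97649)⁴ = 15.26.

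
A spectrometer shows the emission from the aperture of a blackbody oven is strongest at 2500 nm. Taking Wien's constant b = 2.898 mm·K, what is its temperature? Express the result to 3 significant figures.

Wien's law gives T = b/λ_max = (2.898×10⁻³ m·K)/(2.500×10⁻⁶ m) = 1.16×10³ K.

T ≈ 1.16×10³ K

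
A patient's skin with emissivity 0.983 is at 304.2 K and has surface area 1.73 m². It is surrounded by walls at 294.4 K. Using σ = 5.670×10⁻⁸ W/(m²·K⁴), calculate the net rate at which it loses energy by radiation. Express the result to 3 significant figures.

Net loss ≈ 101 W

Area A = 1.73 m².
Net radiated power P_net = εσA(T⁴ − T₀⁴) = 0.983×5.670×10⁻⁸×1.73×(304.2⁴ − 294.4⁴).
T⁴ − T₀⁴ = 8.56321×10⁹ − 7.51192×10⁹ = 1.05129×10⁹ K⁴, so P_net = 101 W.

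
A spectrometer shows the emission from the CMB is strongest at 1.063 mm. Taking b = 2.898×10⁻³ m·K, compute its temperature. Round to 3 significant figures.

Wien's law gives T = b/λ_max = (2.898×10⁻³ m·K)/(1.063×10⁻³ m) = 2.73 K.

T ≈ 2.73 K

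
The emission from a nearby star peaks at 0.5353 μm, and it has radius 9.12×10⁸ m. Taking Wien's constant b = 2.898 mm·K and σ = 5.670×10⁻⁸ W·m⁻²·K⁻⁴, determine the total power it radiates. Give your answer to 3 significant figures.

P ≈ 5.09×10²⁶ W

Wien's law: T = b/λ_max = 2.898×10⁻³/5.353×10⁻⁷ = 5413.79 K.
Surface area A = 4πR² = 4π(9.12×10⁸ m)² = 1.04520×10¹⁹ m².
Then P = σAT⁴ = 5.670×10⁻⁸×1.04520×10¹⁹×(5413.79)⁴ = 5.09×10²⁶ W.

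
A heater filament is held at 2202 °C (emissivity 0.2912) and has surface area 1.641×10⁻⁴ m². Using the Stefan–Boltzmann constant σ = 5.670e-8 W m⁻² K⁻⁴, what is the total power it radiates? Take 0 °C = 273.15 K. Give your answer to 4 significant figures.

T = 2202 °C + 273.15 = 2475.15 K.
Area A = 1.641×10⁻⁴ m².
P = εσAT⁴ = 0.2912 × 5.670×10⁻⁸ × 1.641×10⁻⁴ × (2475.15)⁴ = 101.7 W.

P ≈ 101.7 W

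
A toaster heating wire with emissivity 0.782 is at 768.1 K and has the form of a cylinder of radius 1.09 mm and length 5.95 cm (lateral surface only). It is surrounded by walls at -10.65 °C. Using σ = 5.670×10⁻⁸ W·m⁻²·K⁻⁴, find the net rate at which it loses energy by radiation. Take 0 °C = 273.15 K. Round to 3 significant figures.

Net loss ≈ 6.20 W

Surroundings: T = -10.65 °C + 273.15 = 262.50 K.
Lateral area A = 2πrL = 2π×1.09×10⁻³×0.0595 = 4.07496×10⁻⁴ m².
Net radiated power P_net = εσA(T⁴ − T₀⁴) = 0.782×5.670×10⁻⁸×4.07496×10⁻⁴×(768.1⁴ − 262.50⁴).
T⁴ − T₀⁴ = 3.48074×10¹¹ − 4.74807×10⁹ = 3.43326×10¹¹ K⁴, so P_net = 6.20 W.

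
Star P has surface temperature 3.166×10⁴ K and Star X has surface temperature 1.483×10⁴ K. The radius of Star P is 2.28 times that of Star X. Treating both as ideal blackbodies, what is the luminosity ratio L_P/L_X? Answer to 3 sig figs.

L_P/L_X ≈ 108

L ∝ R²T⁴, so L_P/L_X = (R_P/R_X)²(T_P/T_X)⁴ = (2.28)² × (3.166×10⁴/1.483×10⁴)⁴ = 5.1984 × 20.7720 = 108.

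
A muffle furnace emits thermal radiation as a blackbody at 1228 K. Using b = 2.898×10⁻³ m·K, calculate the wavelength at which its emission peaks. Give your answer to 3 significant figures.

Wien's displacement law: λ_max = b/T = (2.898×10⁻³ m·K)/(1228 K) = 2.360×10⁻⁶ m.
That is 2.36×10³ nm, in the infrared range.

λ_max ≈ 2.36×10³ nm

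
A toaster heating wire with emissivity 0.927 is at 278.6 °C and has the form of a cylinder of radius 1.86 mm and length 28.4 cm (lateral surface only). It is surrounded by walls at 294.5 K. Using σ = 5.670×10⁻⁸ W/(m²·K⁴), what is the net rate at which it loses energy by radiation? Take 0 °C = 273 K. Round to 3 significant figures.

T = 278.6 °C + 273 = 551.6 K.
Lateral area A = 2πrL = 2π×1.86×10⁻³×0.284 = 3.31903×10⁻³ m².
Net radiated power P_net = εσA(T⁴ − T₀⁴) = 0.927×5.670×10⁻⁸×3.31903×10⁻³×(551.6⁴ − 294.5⁴).
T⁴ − T₀⁴ = 9.25757×10¹⁰ − 7.52214×10⁹ = 8.50536×10¹⁰ K⁴, so P_net = 14.8 W.

Net loss ≈ 14.8 W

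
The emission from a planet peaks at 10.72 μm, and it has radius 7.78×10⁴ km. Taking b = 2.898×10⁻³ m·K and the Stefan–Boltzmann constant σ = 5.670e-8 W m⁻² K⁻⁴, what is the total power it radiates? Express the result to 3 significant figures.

P ≈ 2.30×10¹⁹ W

Wien's law: T = b/λ_max = 2.898×10⁻³/1.072×10⁻⁵ = 270.336 K.
Surface area A = 4πR² = 4π(7.78×10⁷ m)² = 7.60622×10¹⁶ m².
Then P = σAT⁴ = 5.670×10⁻⁸×7.60622×10¹⁶×(270.336)⁴ = 2.30×10¹⁹ W.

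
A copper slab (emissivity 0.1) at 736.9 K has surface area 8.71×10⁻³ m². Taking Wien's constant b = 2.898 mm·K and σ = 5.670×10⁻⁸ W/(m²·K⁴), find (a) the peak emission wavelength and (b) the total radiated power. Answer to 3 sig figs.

(a) λ_max = b/T = 2.898×10⁻³/736.9 = 3.933×10⁻⁶ m = 3.93 μm.
Area A = 8.71×10⁻³ m².
(b) P = εσAT⁴ = 0.1×5.670×10⁻⁸×8.71×10⁻³×(736.9)⁴ = 14.6 W.

λ_max ≈ 3.93 μm; P ≈ 14.6 W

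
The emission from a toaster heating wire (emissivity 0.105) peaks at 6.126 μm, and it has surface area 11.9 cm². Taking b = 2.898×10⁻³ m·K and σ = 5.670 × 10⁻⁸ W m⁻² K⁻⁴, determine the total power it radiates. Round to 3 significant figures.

Wien's law: T = b/λ_max = 2.898×10⁻³/6.126×10⁻⁶ = 473.066 K.
Area A = 11.9 cm² = 1.19×10⁻³ m².
Then P = εσAT⁴ = 0.105×5.670×10⁻⁸×1.19×10⁻³×(473.066)⁴ = 0.355 W.

P ≈ 0.355 W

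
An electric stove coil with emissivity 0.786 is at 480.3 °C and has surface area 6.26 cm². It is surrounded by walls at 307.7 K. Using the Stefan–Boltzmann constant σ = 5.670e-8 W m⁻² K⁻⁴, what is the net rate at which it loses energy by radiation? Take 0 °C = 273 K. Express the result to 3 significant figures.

T = 480.3 °C + 273 = 753.3 K.
Area A = 6.26 cm² = 6.26×10⁻⁴ m².
Net radiated power P_net = εσA(T⁴ − T₀⁴) = 0.786×5.670×10⁻⁸×6.26×10⁻⁴×(753.3⁴ − 307.7⁴).
T⁴ − T₀⁴ = 3.22012×10¹¹ − 8.96417×10⁹ = 3.13048×10¹¹ K⁴, so P_net = 8.73 W.

Net loss ≈ 8.73 W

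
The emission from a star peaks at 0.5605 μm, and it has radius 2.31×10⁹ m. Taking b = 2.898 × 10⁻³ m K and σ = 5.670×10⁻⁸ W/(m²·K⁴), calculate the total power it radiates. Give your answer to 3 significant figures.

Wien's law: T = b/λ_max = 2.898×10⁻³/5.605×10⁻⁷ = 5170.38 K.
Surface area A = 4πR² = 4π(2.31×10⁹ m)² = 6.70554×10¹⁹ m².
Then P = σAT⁴ = 5.670×10⁻⁸×6.70554×10¹⁹×(5170.38)⁴ = 2.72×10²⁷ W.

P ≈ 2.72×10²⁷ W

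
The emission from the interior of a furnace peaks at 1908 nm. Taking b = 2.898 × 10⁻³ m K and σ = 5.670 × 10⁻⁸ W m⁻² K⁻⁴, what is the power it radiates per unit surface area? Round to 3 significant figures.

I ≈ 3.02×10⁵ W/m²

Wien's law: T = b/λ_max = 2.898×10⁻³/1.908×10⁻⁶ = 1518.87 K.
Then I = σT⁴ = 5.670×10⁻⁸×(1518.87)⁴ = 3.02×10⁵ W/m².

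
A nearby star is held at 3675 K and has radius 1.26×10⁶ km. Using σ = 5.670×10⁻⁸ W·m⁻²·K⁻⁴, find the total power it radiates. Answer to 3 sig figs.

P ≈ 2.06×10²⁶ W

Surface area A = 4πR² = 4π(1.26×10⁹ m)² = 1.99504×10¹⁹ m².
P = σAT⁴ = 5.670×10⁻⁸ × 1.99504×10¹⁹ × (3675)⁴ = 2.06×10²⁶ W.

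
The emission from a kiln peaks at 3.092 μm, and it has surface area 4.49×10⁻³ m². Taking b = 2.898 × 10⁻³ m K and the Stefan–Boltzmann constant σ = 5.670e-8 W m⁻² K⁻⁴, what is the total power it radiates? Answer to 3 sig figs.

Wien's law: T = b/λ_max = 2.898×10⁻³/3.092×10⁻⁶ = 937.257 K.
Area A = 4.49×10⁻³ m².
Then P = σAT⁴ = 5.670×10⁻⁸×4.49×10⁻³×(937.257)⁴ = 196 W.

P ≈ 196 W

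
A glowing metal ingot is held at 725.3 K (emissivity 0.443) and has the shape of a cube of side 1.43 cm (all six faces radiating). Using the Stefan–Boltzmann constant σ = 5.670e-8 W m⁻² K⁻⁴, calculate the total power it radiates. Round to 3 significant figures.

P ≈ 8.53 W

Area A = 6s² = 6×(0.0143 m)² = 1.22694×10⁻³ m².
P = εσAT⁴ = 0.443 × 5.670×10⁻⁸ × 1.22694×10⁻³ × (725.3)⁴ = 8.53 W.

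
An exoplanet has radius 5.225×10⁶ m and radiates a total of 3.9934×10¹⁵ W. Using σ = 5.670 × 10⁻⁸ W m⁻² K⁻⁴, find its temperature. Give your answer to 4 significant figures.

T ≈ 119.7 K

Surface area A = 4πR² = 4π(5.225×10⁶ m)² = 3.43070×10¹⁴ m².
P = σAT⁴ ⇒ T = (P/(σA))^(1/4) = (3.9934×10¹⁵/(5.670×10⁻⁸×3.43070×10¹⁴))^(1/4) = 119.7 K.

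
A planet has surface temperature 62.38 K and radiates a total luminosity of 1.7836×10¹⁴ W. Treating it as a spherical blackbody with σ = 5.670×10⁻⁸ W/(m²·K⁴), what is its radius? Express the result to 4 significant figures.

L = 4πR²σT⁴ ⇒ R = √(L/(4πσT⁴)).
σT⁴ = 0.858548 W/m², so R = √(1.7836×10¹⁴/(4π×0.858548)) = 4.066×10⁶ m.

R ≈ 4.066×10⁶ m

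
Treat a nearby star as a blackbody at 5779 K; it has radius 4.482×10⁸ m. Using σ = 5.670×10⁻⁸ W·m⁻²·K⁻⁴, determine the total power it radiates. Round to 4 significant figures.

P ≈ 1.596×10²⁶ W

Surface area A = 4πR² = 4π(4.482×10⁸ m)² = 2.52437×10¹⁸ m².
P = σAT⁴ = 5.670×10⁻⁸ × 2.52437×10¹⁸ × (5779)⁴ = 1.596×10²⁶ W.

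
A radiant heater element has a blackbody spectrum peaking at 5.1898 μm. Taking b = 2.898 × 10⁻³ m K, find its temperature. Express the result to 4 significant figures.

Wien's law gives T = b/λ_max = (2.898×10⁻³ m·K)/(5.1898×10⁻⁶ m) = 558.4 K.

T ≈ 558.4 K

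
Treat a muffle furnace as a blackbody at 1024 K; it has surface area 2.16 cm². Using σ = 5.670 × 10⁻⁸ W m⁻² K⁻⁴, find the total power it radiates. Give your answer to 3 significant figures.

P ≈ 13.5 W

Area A = 2.16 cm² = 2.16×10⁻⁴ m².
P = σAT⁴ = 5.670×10⁻⁸ × 2.16×10⁻⁴ × (1024)⁴ = 13.5 W.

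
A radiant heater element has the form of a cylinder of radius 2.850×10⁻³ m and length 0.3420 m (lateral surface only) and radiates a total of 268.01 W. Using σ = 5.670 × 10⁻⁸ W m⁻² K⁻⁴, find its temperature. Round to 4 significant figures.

T ≈ 937.3 K

Lateral area A = 2πrL = 2π×2.850×10⁻³×0.3420 = 6.12422×10⁻³ m².
P = σAT⁴ ⇒ T = (P/(σA))^(1/4) = (268.01/(5.670×10⁻⁸×6.12422×10⁻³))^(1/4) = 937.3 K.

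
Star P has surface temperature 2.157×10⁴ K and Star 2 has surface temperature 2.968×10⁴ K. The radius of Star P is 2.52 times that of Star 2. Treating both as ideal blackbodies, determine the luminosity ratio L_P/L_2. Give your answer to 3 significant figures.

L_P/L_2 ≈ 1.77

L ∝ R²T⁴, so L_P/L_2 = (R_P/R_2)²(T_P/T_2)⁴ = (2.52)² × (2.157×10⁴/2.968×10⁴)⁴ = 6.3504 × 0.278962 = 1.77.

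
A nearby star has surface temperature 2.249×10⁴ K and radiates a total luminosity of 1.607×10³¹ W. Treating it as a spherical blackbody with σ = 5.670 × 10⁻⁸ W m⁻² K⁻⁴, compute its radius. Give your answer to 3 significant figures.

R ≈ 9.39×10⁹ m

L = 4πR²σT⁴ ⇒ R = √(L/(4πσT⁴)).
σT⁴ = 1.45058×10¹⁰ W/m², so R = √(1.607×10³¹/(4π×1.45058×10¹⁰)) = 9.39×10⁹ m.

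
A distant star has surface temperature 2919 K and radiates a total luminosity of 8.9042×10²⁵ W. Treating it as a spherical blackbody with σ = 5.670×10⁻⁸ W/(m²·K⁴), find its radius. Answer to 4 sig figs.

R ≈ 1.312×10⁹ m

L = 4πR²σT⁴ ⇒ R = √(L/(4πσT⁴)).
σT⁴ = 4.11642×10⁶ W/m², so R = √(8.9042×10²⁵/(4π×4.11642×10⁶)) = 1.312×10⁹ m.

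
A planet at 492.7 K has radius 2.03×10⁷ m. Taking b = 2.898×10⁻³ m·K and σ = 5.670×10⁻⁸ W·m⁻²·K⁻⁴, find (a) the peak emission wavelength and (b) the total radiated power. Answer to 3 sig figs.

(a) λ_max = b/T = 2.898×10⁻³/492.7 = 5.882×10⁻⁶ m = 5.88 μm.
Surface area A = 4πR² = 4π(2.03×10⁷ m)² = 5.17848×10¹⁵ m².
(b) P = σAT⁴ = 5.670×10⁻⁸×5.17848×10¹⁵×(492.7)⁴ = 1.73×10¹⁹ W.

λ_max ≈ 5.88 μm; P ≈ 1.73×10¹⁹ W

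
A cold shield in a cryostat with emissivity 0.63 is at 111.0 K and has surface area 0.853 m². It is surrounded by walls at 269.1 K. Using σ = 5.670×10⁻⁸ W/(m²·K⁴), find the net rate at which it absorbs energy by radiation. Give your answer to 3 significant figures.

Net gain ≈ 155 W

Area A = 0.853 m².
Net radiated power P_net = εσA(T⁴ − T₀⁴) = 0.63×5.670×10⁻⁸×0.853×(111.0⁴ − 269.1⁴).
T⁴ − T₀⁴ = 1.51807×10⁸ − 5.24390×10⁹ = -5.09209×10⁹ K⁴, so P_net = -155 W — negative, meaning a net gain of 155 W.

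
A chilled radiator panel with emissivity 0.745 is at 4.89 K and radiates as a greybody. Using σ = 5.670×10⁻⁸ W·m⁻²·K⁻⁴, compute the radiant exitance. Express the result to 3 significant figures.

I ≈ 2.42×10⁻⁵ W/m²

Stefan–Boltzmann: I = εσT⁴ = 0.745 × 5.670×10⁻⁸ × (4.89)⁴ = 2.42×10⁻⁵ W/m².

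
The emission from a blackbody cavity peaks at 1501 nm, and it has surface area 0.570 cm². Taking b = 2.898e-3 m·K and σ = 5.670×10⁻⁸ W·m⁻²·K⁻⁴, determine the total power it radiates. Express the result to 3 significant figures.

Wien's law: T = b/λ_max = 2.898×10⁻³/1.501×10⁻⁶ = 1930.71 K.
Area A = 0.570 cm² = 5.70×10⁻⁵ m².
Then P = σAT⁴ = 5.670×10⁻⁸×5.70×10⁻⁵×(1930.71)⁴ = 44.9 W.

P ≈ 44.9 W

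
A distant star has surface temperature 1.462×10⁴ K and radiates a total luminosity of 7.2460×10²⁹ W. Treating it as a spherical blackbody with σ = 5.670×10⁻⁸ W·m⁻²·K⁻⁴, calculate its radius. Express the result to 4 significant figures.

L = 4πR²σT⁴ ⇒ R = √(L/(4πσT⁴)).
σT⁴ = 2.59043×10⁹ W/m², so R = √(7.2460×10²⁹/(4π×2.59043×10⁹)) = 4.718×10⁹ m.

R ≈ 4.718×10⁹ m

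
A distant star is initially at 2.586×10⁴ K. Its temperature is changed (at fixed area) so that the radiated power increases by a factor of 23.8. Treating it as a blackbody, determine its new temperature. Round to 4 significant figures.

P ∝ T⁴, so T₂/T₁ = (P₂/P₁)^(1/4) = (23.8)^(1/4) = 2.20874.
T₂ = 2.586×10⁴ × 2.20874 = 5.712×10⁴ K.

T₂ ≈ 5.712×10⁴ K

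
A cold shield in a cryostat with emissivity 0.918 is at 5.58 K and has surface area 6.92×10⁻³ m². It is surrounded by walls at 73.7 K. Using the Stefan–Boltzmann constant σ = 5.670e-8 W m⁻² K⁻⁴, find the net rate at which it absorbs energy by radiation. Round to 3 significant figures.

Net gain ≈ 0.0106 W

Area A = 6.92×10⁻³ m².
Net radiated power P_net = εσA(T⁴ − T₀⁴) = 0.918×5.670×10⁻⁸×6.92×10⁻³×(5.58⁴ − 73.7⁴).
T⁴ − T₀⁴ = 969.475 − 2.95033×10⁷ = -2.95023×10⁷ K⁴, so P_net = -0.0106 W — negative, meaning a net gain of 0.0106 W.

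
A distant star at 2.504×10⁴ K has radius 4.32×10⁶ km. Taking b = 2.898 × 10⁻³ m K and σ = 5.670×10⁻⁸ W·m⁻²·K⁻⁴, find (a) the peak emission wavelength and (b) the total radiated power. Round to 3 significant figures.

(a) λ_max = b/T = 2.898×10⁻³/2.504×10⁴ = 1.157×10⁻⁷ m = 116 nm.
Surface area A = 4πR² = 4π(4.32×10⁹ m)² = 2.34519×10²⁰ m².
(b) P = σAT⁴ = 5.670×10⁻⁸×2.34519×10²⁰×(2.504×10⁴)⁴ = 5.23×10³⁰ W.

λ_max ≈ 116 nm; P ≈ 5.23×10³⁰ W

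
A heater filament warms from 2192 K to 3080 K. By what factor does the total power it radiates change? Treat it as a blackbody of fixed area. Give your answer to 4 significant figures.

P₂/P₁ ≈ 3.898

P ∝ T⁴, so P₂/P₁ = (T₂/T₁)⁴ = (3080/2192)⁴ = (1.40511)⁴ = 3.898.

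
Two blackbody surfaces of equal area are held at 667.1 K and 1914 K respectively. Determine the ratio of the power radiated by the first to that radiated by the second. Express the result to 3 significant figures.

With equal areas, P₁/P₂ = (T₁/T₂)⁴ = (667.1/1914)⁴ = 0.0148.

P₁/P₂ ≈ 0.0148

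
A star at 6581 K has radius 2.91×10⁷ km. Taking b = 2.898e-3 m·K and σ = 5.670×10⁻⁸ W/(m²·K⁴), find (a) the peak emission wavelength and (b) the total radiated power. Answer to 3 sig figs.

(a) λ_max = b/T = 2.898×10⁻³/6581 = 4.404×10⁻⁷ m = 440 nm.
Surface area A = 4πR² = 4π(2.91×10¹⁰ m)² = 1.06413×10²² m².
(b) P = σAT⁴ = 5.670×10⁻⁸×1.06413×10²²×(6581)⁴ = 1.13×10³⁰ W.

λ_max ≈ 440 nm; P ≈ 1.13×10³⁰ W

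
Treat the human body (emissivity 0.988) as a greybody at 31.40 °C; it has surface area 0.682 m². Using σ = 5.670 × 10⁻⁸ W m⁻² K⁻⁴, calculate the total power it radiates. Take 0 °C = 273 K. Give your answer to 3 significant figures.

P ≈ 328 W

T = 31.40 °C + 273 = 304.40 K.
Area A = 0.682 m².
P = εσAT⁴ = 0.988 × 5.670×10⁻⁸ × 0.682 × (304.40)⁴ = 328 W.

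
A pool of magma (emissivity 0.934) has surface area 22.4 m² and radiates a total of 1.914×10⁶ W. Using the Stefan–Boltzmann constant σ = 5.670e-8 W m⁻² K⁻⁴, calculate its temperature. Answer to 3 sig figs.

Area A = 22.4 m².
P = εσAT⁴ ⇒ T = (P/(εσA))^(1/4) = (1.914×10⁶/(0.934×5.670×10⁻⁸×22.4))^(1/4) = 1.13×10³ K.

T ≈ 1.13×10³ K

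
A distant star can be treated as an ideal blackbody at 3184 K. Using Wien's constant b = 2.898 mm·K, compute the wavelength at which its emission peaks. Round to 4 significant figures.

λ_max ≈ 0.9102 μm

Wien's displacement law: λ_max = b/T = (2.898×10⁻³ m·K)/(3184 K) = 9.1018×10⁻⁷ m.
That is 0.9102 μm, in the infrared range.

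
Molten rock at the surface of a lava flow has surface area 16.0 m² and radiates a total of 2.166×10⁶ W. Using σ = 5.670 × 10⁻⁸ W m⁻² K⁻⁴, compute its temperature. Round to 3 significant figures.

T ≈ 1.24×10³ K

Area A = 16.0 m².
P = σAT⁴ ⇒ T = (P/(σA))^(1/4) = (2.166×10⁶/(5.670×10⁻⁸×16.0))^(1/4) = 1.24×10³ K.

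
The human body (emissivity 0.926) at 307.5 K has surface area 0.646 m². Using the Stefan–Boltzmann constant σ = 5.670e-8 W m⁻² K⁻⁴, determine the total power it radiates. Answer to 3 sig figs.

P ≈ 303 W

Area A = 0.646 m².
P = εσAT⁴ = 0.926 × 5.670×10⁻⁸ × 0.646 × (307.5)⁴ = 303 W.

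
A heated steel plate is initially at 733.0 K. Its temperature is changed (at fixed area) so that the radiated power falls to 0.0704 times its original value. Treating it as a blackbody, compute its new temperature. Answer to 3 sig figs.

T₂ ≈ 378 K

P ∝ T⁴, so T₂/T₁ = (P₂/P₁)^(1/4) = (0.0704)^(1/4) = 0.515102.
T₂ = 733.0 × 0.515102 = 378 K.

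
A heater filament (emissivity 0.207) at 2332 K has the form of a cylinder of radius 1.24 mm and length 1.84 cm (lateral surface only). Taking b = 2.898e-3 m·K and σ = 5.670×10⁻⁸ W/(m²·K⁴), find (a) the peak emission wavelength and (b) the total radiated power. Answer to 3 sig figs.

λ_max ≈ 1.24 μm; P ≈ 49.8 W

(a) λ_max = b/T = 2.898×10⁻³/2332 = 1.243×10⁻⁶ m = 1.24 μm.
Lateral area A = 2πrL = 2π×1.24×10⁻³×0.0184 = 1.43357×10⁻⁴ m².
(b) P = εσAT⁴ = 0.207×5.670×10⁻⁸×1.43357×10⁻⁴×(2332)⁴ = 49.8 W.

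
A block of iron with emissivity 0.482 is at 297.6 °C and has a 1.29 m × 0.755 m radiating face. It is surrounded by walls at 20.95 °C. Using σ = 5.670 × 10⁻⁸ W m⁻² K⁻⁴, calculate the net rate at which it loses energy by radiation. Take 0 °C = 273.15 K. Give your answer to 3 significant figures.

T = 297.6 °C + 273.15 = 570.75 K.
Surroundings: T = 20.95 °C + 273.15 = 294.10 K.
Area A = 1.29 × 0.755 = 0.97395 m².
Net radiated power P_net = εσA(T⁴ − T₀⁴) = 0.482×5.670×10⁻⁸×0.97395×(570.75⁴ − 294.10⁴).
T⁴ − T₀⁴ = 1.06117×10¹¹ − 7.48135×10⁹ = 9.86356×10¹⁰ K⁴, so P_net = 2.63×10³ W.

Net loss ≈ 2.63×10³ W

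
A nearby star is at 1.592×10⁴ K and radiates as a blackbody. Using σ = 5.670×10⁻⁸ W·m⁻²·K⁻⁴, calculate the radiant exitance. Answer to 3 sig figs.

I ≈ 3.64×10⁹ W/m²

Stefan–Boltzmann: I = σT⁴ = 5.670×10⁻⁸ × (1.592×10⁴)⁴ = 3.64×10⁹ W/m².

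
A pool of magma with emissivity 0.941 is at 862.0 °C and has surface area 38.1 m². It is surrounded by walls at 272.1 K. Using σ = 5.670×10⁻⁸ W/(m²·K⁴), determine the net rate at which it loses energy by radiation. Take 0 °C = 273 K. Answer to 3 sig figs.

T = 862.0 °C + 273 = 1135.0 K.
Area A = 38.1 m².
Net radiated power P_net = εσA(T⁴ − T₀⁴) = 0.941×5.670×10⁻⁸×38.1×(1135.0⁴ − 272.1⁴).
T⁴ − T₀⁴ = 1.65952×10¹² − 5.48169×10⁹ = 1.65404×10¹² K⁴, so P_net = 3.36×10⁶ W.

Net loss ≈ 3.36×10⁶ W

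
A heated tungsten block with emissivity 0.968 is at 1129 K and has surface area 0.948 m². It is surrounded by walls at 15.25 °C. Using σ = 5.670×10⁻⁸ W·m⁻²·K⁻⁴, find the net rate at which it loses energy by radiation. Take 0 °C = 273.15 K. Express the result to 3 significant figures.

Net loss ≈ 8.42×10⁴ W

Surroundings: T = 15.25 °C + 273.15 = 288.40 K.
Area A = 0.948 m².
Net radiated power P_net = εσA(T⁴ − T₀⁴) = 0.968×5.670×10⁻⁸×0.948×(1129⁴ − 288.40⁴).
T⁴ − T₀⁴ = 1.62471×10¹² − 6.91801×10⁹ = 1.61779×10¹² K⁴, so P_net = 8.42×10⁴ W.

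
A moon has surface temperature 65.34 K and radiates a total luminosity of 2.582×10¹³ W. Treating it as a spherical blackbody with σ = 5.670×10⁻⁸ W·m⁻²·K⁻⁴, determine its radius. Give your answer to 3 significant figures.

R ≈ 1.41×10⁶ m

L = 4πR²σT⁴ ⇒ R = √(L/(4πσT⁴)).
σT⁴ = 1.03347 W/m², so R = √(2.582×10¹³/(4π×1.03347)) = 1.41×10⁶ m.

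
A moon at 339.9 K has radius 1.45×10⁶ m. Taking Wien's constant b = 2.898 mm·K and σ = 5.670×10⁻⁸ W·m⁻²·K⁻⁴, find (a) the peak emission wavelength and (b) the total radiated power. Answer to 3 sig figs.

(a) λ_max = b/T = 2.898×10⁻³/339.9 = 8.526×10⁻⁶ m = 8.53 μm.
Surface area A = 4πR² = 4π(1.45×10⁶ m)² = 2.64208×10¹³ m².
(b) P = σAT⁴ = 5.670×10⁻⁸×2.64208×10¹³×(339.9)⁴ = 2.00×10¹⁶ W.

λ_max ≈ 8.53 μm; P ≈ 2.00×10¹⁶ W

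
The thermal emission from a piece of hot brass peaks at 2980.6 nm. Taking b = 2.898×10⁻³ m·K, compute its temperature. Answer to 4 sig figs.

T ≈ 972.3 K

Wien's law gives T = b/λ_max = (2.898×10⁻³ m·K)/(2.9806×10⁻⁶ m) = 972.3 K.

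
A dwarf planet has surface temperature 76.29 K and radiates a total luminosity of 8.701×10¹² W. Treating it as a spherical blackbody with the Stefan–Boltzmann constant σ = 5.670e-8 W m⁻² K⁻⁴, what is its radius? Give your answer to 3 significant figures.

R ≈ 6.00×10⁵ m

L = 4πR²σT⁴ ⇒ R = √(L/(4πσT⁴)).
σT⁴ = 1.92067 W/m², so R = √(8.701×10¹²/(4π×1.92067)) = 6.00×10⁵ m.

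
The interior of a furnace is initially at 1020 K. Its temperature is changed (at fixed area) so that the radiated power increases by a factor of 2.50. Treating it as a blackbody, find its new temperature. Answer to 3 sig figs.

P ∝ T⁴, so T₂/T₁ = (P₂/P₁)^(1/4) = (2.50)^(1/4) = 1.25743.
T₂ = 1020 × 1.25743 = 1.28×10³ K.

T₂ ≈ 1.28×10³ K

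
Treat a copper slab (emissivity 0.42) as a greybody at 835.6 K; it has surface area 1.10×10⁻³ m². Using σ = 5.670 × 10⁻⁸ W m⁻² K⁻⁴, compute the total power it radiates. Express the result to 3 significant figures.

P ≈ 12.8 W

Area A = 1.10×10⁻³ m².
P = εσAT⁴ = 0.42 × 5.670×10⁻⁸ × 1.10×10⁻³ × (835.6)⁴ = 12.8 W.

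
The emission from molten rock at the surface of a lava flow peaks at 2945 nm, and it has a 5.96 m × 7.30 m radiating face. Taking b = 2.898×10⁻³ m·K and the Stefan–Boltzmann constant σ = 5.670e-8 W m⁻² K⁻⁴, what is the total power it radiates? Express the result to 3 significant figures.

P ≈ 2.31×10⁶ W

Wien's law: T = b/λ_max = 2.898×10⁻³/2.945×10⁻⁶ = 984.041 K.
Area A = 5.96 × 7.30 = 43.508 m².
Then P = σAT⁴ = 5.670×10⁻⁸×43.508×(984.041)⁴ = 2.31×10⁶ W.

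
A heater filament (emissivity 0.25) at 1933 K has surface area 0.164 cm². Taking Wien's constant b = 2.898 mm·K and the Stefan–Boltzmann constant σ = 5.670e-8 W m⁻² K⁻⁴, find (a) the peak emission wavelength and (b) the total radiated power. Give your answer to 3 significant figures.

λ_max ≈ 1.50 μm; P ≈ 3.25 W

(a) λ_max = b/T = 2.898×10⁻³/1933 = 1.499×10⁻⁶ m = 1.50 μm.
Area A = 0.164 cm² = 1.64×10⁻⁵ m².
(b) P = εσAT⁴ = 0.25×5.670×10⁻⁸×1.64×10⁻⁵×(1933)⁴ = 3.25 W.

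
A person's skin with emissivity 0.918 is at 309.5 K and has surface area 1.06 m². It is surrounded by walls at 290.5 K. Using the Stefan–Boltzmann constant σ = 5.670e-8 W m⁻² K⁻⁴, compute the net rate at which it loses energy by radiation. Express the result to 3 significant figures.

Net loss ≈ 113 W

Area A = 1.06 m².
Net radiated power P_net = εσA(T⁴ − T₀⁴) = 0.918×5.670×10⁻⁸×1.06×(309.5⁴ − 290.5⁴).
T⁴ − T₀⁴ = 9.17577×10⁹ − 7.12171×10⁹ = 2.05406×10⁹ K⁴, so P_net = 113 W.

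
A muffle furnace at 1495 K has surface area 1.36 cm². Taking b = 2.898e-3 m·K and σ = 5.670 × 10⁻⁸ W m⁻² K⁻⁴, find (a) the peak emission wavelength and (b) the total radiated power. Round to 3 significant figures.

λ_max ≈ 1.94 μm; P ≈ 38.5 W

(a) λ_max = b/T = 2.898×10⁻³/1495 = 1.938×10⁻⁶ m = 1.94 μm.
Area A = 1.36 cm² = 1.36×10⁻⁴ m².
(b) P = σAT⁴ = 5.670×10⁻⁸×1.36×10⁻⁴×(1495)⁴ = 38.5 W.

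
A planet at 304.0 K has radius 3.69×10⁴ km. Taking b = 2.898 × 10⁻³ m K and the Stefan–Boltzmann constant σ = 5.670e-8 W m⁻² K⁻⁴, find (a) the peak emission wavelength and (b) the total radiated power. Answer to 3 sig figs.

(a) λ_max = b/T = 2.898×10⁻³/304.0 = 9.533×10⁻⁶ m = 9.53 μm.
Surface area A = 4πR² = 4π(3.69×10⁷ m)² = 1.71105×10¹⁶ m².
(b) P = σAT⁴ = 5.670×10⁻⁸×1.71105×10¹⁶×(304.0)⁴ = 8.29×10¹⁸ W.

λ_max ≈ 9.53 μm; P ≈ 8.29×10¹⁸ W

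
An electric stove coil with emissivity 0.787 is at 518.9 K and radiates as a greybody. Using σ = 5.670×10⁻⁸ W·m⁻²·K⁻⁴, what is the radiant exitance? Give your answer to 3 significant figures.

I ≈ 3.24×10³ W/m²

Stefan–Boltzmann: I = εσT⁴ = 0.787 × 5.670×10⁻⁸ × (518.9)⁴ = 3.24×10³ W/m².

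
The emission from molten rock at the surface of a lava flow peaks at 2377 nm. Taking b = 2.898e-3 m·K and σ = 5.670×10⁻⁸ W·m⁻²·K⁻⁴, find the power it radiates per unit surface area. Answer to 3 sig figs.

I ≈ 1.25×10⁵ W/m²

Wien's law: T = b/λ_max = 2.898×10⁻³/2.377×10⁻⁶ = 1219.18 K.
Then I = σT⁴ = 5.670×10⁻⁸×(1219.18)⁴ = 1.25×10⁵ W/m².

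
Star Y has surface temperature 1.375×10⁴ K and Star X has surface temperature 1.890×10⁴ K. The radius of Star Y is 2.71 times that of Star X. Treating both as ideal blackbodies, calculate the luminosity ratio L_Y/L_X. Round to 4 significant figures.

L ∝ R²T⁴, so L_Y/L_X = (R_Y/R_X)²(T_Y/T_X)⁴ = (2.71)² × (1.375×10⁴/1.890×10⁴)⁴ = 7.3441 × 0.280133 = 2.057.

L_Y/L_X ≈ 2.057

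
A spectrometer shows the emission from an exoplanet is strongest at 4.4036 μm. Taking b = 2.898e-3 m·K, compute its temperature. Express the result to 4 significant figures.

T ≈ 658.1 K

Wien's law gives T = b/λ_max = (2.898×10⁻³ m·K)/(4.4036×10⁻⁶ m) = 658.1 K.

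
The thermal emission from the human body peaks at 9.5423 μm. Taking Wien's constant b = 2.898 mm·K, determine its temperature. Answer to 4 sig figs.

T ≈ 303.7 K

Wien's law gives T = b/λ_max = (2.898×10⁻³ m·K)/(9.5423×10⁻⁶ m) = 303.7 K.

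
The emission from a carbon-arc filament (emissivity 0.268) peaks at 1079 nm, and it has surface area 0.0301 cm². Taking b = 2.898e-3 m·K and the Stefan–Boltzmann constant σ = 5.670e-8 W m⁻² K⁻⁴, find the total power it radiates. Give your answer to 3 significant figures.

P ≈ 2.38 W

Wien's law: T = b/λ_max = 2.898×10⁻³/1.079×10⁻⁶ = 2685.82 K.
Area A = 0.0301 cm² = 3.01×10⁻⁶ m².
Then P = εσAT⁴ = 0.268×5.670×10⁻⁸×3.01×10⁻⁶×(2685.82)⁴ = 2.38 W.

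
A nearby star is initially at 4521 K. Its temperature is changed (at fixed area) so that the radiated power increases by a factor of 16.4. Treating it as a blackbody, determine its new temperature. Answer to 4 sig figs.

T₂ ≈ 9098 K

P ∝ T⁴, so T₂/T₁ = (P₂/P₁)^(1/4) = (16.4)^(1/4) = 2.01238.
T₂ = 4521 × 2.01238 = 9098 K.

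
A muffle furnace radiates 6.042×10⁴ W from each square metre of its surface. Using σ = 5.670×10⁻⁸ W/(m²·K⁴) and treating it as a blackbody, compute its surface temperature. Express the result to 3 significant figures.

T ≈ 1.02×10³ K

I = σT⁴, so T = (I/σ)^(1/4) = (6.042×10⁴/(5.670×10⁻⁸))^(1/4) = 1.02×10³ K.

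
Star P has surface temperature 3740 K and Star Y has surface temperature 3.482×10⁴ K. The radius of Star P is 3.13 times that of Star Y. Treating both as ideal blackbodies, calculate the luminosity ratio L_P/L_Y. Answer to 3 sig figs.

L_P/L_Y ≈ 1.30×10⁻³

L ∝ R²T⁴, so L_P/L_Y = (R_P/R_Y)²(T_P/T_Y)⁴ = (3.13)² × (3740/3.482×10⁴)⁴ = 9.7969 × 1.33098×10⁻⁴ = 1.30×10⁻³.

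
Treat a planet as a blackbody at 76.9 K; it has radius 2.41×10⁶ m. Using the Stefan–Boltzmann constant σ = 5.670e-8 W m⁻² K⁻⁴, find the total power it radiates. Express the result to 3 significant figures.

P ≈ 1.45×10¹⁴ W

Surface area A = 4πR² = 4π(2.41×10⁶ m)² = 7.29867×10¹³ m².
P = σAT⁴ = 5.670×10⁻⁸ × 7.29867×10¹³ × (76.9)⁴ = 1.45×10¹⁴ W.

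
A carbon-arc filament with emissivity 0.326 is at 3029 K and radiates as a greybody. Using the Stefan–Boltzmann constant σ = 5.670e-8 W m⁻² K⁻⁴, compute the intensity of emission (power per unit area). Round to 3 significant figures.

I ≈ 1.56×10⁶ W/m²

Stefan–Boltzmann: I = εσT⁴ = 0.326 × 5.670×10⁻⁸ × (3029)⁴ = 1.56×10⁶ W/m².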